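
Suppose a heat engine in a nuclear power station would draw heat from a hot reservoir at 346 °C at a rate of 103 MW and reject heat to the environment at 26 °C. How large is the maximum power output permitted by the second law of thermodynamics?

Ẇ_max ≈ 53.23 MW

T_H = 346 °C → 346 + 273.15 = 619.15 K.
T_C = 26 °C → 26 + 273.15 = 299.15 K.
The upper bound on efficiency is η_max = 1 − T_C/T_H = 1 − 299.15/619.15 = 0.5168.
W_max = η_max · Q_H = 0.5168 × 103 = 53.23 MW.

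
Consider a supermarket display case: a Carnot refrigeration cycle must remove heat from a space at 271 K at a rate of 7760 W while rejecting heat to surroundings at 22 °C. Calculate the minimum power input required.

T_H = 22 °C → 22 + 273.15 = 295.15 K.
For a reversible refrigerator, COP_R = T_C/(T_H − T_C) = 271.00/24.15 = 11.2215.
W = Q_C/COP_R = 7760/11.2215 = 692 W.

Ẇ_in ≈ 692 W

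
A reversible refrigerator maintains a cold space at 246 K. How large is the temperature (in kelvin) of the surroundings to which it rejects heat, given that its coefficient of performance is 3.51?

T_H ≈ 316 K

COP_R = T_C/(T_H − T_C) ⇒ T_H = T_C·(1 + 1/COP_R) = 246.00 × (1 + 1/3.51) = 316 K.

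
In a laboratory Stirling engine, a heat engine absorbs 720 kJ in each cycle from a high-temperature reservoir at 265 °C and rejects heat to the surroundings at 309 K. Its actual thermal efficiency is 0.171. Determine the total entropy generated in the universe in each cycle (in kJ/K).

T_H = 265 °C → 265 + 273.15 = 538.15 K.
W = η·Q_H = 0.171 × 720 = 123.1 kJ, so Q_C = Q_H − W = 596.9 kJ.
The hot reservoir loses entropy Q_H/T_H = 720/538.15 = 1.338 kJ/K; the cold reservoir gains Q_C/T_C = 596.9/309.00 = 1.932 kJ/K.
ΔS_univ = −Q_H/T_H + Q_C/T_C = 0.594 kJ/K (> 0, since η = 0.171 < η_Carnot = 0.426).

ΔS_univ ≈ 0.594 kJ/K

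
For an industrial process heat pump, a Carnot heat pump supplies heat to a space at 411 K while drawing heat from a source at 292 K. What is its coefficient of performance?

COP_HP ≈ 3.45

For a reversible heat pump, COP_HP = T_H/(T_H − T_C) = 411.00/(411.00 − 292.00) = 3.45.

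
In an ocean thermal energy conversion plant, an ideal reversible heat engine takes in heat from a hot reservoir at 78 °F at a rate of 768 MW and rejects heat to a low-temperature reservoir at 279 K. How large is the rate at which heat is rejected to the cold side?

Q̇_C ≈ 717.3 MW

T_H = 78 °F → (78 − 32) × 5/9 = 25.56 °C = 298.71 K.
Since the cycle is reversible, η = 1 − T_C/T_H = 1 − 279.00/298.71 = 0.0660.
For a reversible cycle Q_C/Q_H = T_C/T_H, so Q_C = 768 × 279.00/298.71 = 717.3 MW.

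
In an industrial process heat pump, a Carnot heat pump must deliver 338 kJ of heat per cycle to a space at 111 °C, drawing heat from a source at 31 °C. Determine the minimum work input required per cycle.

T_H = 111 °C → 111 + 273.15 = 384.15 K.
T_C = 31 °C → 31 + 273.15 = 304.15 K.
Reversible heating COP: COP_HP = T_H/(T_H − T_C) = 384.15/80.00 = 4.8019.
W = Q_H/COP_HP = 338/4.8019 = 70.4 kJ.

W_in ≈ 70.4 kJ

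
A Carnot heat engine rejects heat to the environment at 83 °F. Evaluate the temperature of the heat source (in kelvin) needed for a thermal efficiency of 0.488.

T_C = 83 °F → (83 − 32) × 5/9 = 28.33 °C = 301.48 K.
From η = 1 − T_C/T_H, solving for T_H gives T_H = T_C/(1 − η) = 301.48/(1 − 0.488) = 589 K.

T_H ≈ 589 K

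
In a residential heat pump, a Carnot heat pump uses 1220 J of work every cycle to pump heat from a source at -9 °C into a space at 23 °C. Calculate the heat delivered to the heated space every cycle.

Q_H ≈ 11300 J

T_H = 23 °C → 23 + 273.15 = 296.15 K.
T_C = -9 °C → -9 + 273.15 = 264.15 K.
COP_HP = T_H/(T_H − T_C) = 296.15/32.00 = 9.2547.
Q_H = COP_HP · W = 9.2547 × 1220 = 11300 J.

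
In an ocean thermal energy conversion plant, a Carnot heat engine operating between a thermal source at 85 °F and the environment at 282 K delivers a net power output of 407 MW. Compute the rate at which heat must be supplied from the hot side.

Q̇_H ≈ 5980 MW

T_H = 85 °F → (85 − 32) × 5/9 = 29.44 °C = 302.59 K.
Since the cycle is reversible, η = 1 − T_C/T_H = 1 − 282.00/302.59 = 0.0681.
Q_H = W/η = 407/0.0681 = 5980 MW.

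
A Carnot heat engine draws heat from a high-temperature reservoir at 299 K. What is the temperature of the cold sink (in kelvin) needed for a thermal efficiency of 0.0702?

T_C ≈ 278 K

From η = 1 − T_C/T_H, T_C = T_H·(1 − η) = 299.00 × (1 − 0.0702) = 278 K.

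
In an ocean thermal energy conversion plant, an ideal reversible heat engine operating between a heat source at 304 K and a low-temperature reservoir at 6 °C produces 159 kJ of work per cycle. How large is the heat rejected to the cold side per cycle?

T_C = 6 °C → 6 + 273.15 = 279.15 K.
Carnot efficiency: η = 1 − T_C/T_H = 1 − 279.15/304.00 = 0.0817.
Since Q_C/Q_H = T_C/T_H and Q_H = W/η, Q_C = W·T_C/(T_H − T_C) = 159 × 279.15/24.85 = 1786 kJ.

Q_C ≈ 1786 kJ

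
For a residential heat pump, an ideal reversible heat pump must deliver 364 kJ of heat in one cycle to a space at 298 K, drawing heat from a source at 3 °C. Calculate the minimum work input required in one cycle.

W_in ≈ 26.69 kJ

T_C = 3 °C → 3 + 273.15 = 276.15 K.
The Carnot heat-pump COP is COP_HP = T_H/(T_H − T_C) = 298.00/21.85 = 13.6384.
W = Q_H/COP_HP = 364/13.6384 = 26.69 kJ.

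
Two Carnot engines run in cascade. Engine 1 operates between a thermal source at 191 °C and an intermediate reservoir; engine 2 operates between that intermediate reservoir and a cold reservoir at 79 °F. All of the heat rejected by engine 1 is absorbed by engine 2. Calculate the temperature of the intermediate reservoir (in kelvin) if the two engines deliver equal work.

T_m ≈ 381.7 K

T_H = 191 °C → 191 + 273.15 = 464.15 K.
T_C = 79 °F → (79 − 32) × 5/9 = 26.11 °C = 299.26 K.
For reversible stages Q_m = Q_H·(T_m/T_H). Setting W₁ = Q_H(1 − T_m/T_H) equal to W₂ = Q_m(1 − T_C/T_m) = Q_H·(T_m − T_C)/T_H gives T_H − T_m = T_m − T_C, so T_m = (T_H + T_C)/2 = (464.15 + 299.26)/2 = 381.7 K.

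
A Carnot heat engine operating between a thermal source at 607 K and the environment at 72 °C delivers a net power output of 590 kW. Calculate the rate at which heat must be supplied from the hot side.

Q̇_H ≈ 1370 kW

T_C = 72 °C → 72 + 273.15 = 345.15 K.
η_rev = 1 − T_C/T_H = 1 − 345.15/607.00 = 0.4314.
Q_H = W/η = 590/0.4314 = 1370 kW.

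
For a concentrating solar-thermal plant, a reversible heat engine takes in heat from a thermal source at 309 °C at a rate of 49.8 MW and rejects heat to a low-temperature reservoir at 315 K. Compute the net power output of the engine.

T_H = 309 °C → 309 + 273.15 = 582.15 K.
Carnot efficiency: η = 1 − T_C/T_H = 1 − 315.00/582.15 = 0.4589.
W = η·Q_H = 0.4589 × 49.8 = 22.9 MW.

Ẇ ≈ 22.9 MW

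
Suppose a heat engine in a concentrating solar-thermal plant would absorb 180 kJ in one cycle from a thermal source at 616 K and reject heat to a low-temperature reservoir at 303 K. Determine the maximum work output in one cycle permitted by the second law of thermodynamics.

No engine can exceed the Carnot limit: η_max = 1 − T_C/T_H = 1 − 303.00/616.00 = 0.5081.
W_max = η_max · Q_H = 0.5081 × 180 = 91.5 kJ.

W_max ≈ 91.5 kJ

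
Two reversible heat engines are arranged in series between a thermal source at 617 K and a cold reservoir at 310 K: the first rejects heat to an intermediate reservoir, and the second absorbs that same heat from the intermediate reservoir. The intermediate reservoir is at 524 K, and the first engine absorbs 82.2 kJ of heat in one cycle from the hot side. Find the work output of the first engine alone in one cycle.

W₁ ≈ 12.4 kJ

First-stage efficiency η₁ = 1 − T_m/T_H = 1 − 524.00/617.00 = 0.1507.
W₁ = η₁·Q_H = 0.1507 × 82.2 = 12.4 kJ.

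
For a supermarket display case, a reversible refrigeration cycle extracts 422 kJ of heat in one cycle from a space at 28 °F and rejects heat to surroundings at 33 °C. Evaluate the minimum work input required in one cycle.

W_in ≈ 54.9 kJ

T_H = 33 °C → 33 + 273.15 = 306.15 K.
T_C = 28 °F → (28 − 32) × 5/9 = -2.22 °C = 270.93 K.
The reversible coefficient of performance is COP_R = T_C/(T_H − T_C) = 270.93/35.22 = 7.6920.
W = Q_C/COP_R = 422/7.6920 = 54.9 kJ.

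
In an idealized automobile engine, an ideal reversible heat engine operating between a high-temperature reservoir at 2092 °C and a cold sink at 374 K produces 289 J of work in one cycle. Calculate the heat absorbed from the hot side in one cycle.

Q_H ≈ 343.3 J

T_H = 2092 °C → 2092 + 273.15 = 2365.15 K.
For a reversible engine, η = 1 − T_C/T_H = 1 − 374.00/2365.15 = 0.8419.
Q_H = W/η = 289/0.8419 = 343.3 J.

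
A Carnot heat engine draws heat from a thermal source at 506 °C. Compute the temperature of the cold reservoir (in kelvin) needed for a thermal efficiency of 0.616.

T_C ≈ 299.2 K

T_H = 506 °C → 506 + 273.15 = 779.15 K.
From η = 1 − T_C/T_H, T_C = T_H·(1 − η) = 779.15 × (1 − 0.616) = 299.2 K.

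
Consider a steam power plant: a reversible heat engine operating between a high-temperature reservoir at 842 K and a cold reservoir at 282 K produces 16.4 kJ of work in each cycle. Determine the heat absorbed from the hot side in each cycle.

For a reversible engine, η = 1 − T_C/T_H = 1 − 282.00/842.00 = 0.6651.
Q_H = W/η = 16.4/0.6651 = 24.7 kJ.

Q_H ≈ 24.7 kJ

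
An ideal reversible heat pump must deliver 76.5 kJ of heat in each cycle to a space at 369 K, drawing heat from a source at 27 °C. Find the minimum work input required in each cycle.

W_in ≈ 14.3 kJ

T_C = 27 °C → 27 + 273.15 = 300.15 K.
The Carnot heat-pump COP is COP_HP = T_H/(T_H − T_C) = 369.00/68.85 = 5.3595.
W = Q_H/COP_HP = 76.5/5.3595 = 14.3 kJ.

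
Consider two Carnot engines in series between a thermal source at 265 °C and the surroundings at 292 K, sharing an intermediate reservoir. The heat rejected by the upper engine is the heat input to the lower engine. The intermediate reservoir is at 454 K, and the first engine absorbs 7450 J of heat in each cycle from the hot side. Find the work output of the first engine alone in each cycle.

T_H = 265 °C → 265 + 273.15 = 538.15 K.
First-stage efficiency η₁ = 1 − T_m/T_H = 1 − 454.00/538.15 = 0.1564.
W₁ = η₁·Q_H = 0.1564 × 7450 = 1160 J.

W₁ ≈ 1160 J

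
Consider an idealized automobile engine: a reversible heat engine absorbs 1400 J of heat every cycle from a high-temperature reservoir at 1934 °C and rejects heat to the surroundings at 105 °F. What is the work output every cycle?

T_H = 1934 °C → 1934 + 273.15 = 2207.15 K.
T_C = 105 °F → (105 − 32) × 5/9 = 40.56 °C = 313.71 K.
Carnot efficiency: η = 1 − T_C/T_H = 1 − 313.71/2207.15 = 0.8579.
W = η·Q_H = 0.8579 × 1400 = 1201 J.

W ≈ 1201 J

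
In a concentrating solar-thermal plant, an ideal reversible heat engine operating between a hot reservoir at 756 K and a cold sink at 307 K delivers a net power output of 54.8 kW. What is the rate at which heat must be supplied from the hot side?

Q̇_H ≈ 92.3 kW

Since the cycle is reversible, η = 1 − T_C/T_H = 1 − 307.00/756.00 = 0.5939.
Q_H = W/η = 54.8/0.5939 = 92.3 kW.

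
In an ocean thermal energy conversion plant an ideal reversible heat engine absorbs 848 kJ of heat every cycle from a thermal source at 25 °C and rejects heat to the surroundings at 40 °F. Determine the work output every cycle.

T_H = 25 °C → 25 + 273.15 = 298.15 K.
T_C = 40 °F → (40 − 32) × 5/9 = 4.44 °C = 277.59 K.
η_rev = 1 − T_C/T_H = 1 − 277.59/298.15 = 0.0689.
W = η·Q_H = 0.0689 × 848 = 58.46 kJ.

W ≈ 58.46 kJ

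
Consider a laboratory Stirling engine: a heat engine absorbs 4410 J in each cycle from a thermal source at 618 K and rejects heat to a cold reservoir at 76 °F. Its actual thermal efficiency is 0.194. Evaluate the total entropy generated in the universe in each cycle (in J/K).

T_C = 76 °F → (76 − 32) × 5/9 = 24.44 °C = 297.59 K.
W = η·Q_H = 0.194 × 4410 = 855.5 J, so Q_C = Q_H − W = 3554 J.
The hot reservoir loses entropy Q_H/T_H = 4410/618.00 = 7.136 J/K; the cold reservoir gains Q_C/T_C = 3554/297.59 = 11.94 J/K.
ΔS_univ = −Q_H/T_H + Q_C/T_C = 4.81 J/K (> 0, since η = 0.194 < η_Carnot = 0.518).

ΔS_univ ≈ 4.81 J/K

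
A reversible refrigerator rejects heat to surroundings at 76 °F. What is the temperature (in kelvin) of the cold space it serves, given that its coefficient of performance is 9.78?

T_H = 76 °F → (76 − 32) × 5/9 = 24.44 °C = 297.59 K.
COP_R = T_C/(T_H − T_C) ⇒ T_C = T_H·COP_R/(1 + COP_R) = 297.59 × 9.78/(1 + 9.78) = 270 K.

T_C ≈ 270 K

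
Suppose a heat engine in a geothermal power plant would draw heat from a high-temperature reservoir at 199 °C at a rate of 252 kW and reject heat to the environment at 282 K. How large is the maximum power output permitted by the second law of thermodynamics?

T_H = 199 °C → 199 + 273.15 = 472.15 K.
The upper bound on efficiency is η_max = 1 − T_C/T_H = 1 − 282.00/472.15 = 0.4027.
W_max = η_max · Q_H = 0.4027 × 252 = 101 kW.

Ẇ_max ≈ 101 kW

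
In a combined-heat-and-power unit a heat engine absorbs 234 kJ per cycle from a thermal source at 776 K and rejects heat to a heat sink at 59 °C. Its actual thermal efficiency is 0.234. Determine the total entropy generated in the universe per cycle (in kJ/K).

T_C = 59 °C → 59 + 273.15 = 332.15 K.
W = η·Q_H = 0.234 × 234 = 54.76 kJ, so Q_C = Q_H − W = 179.2 kJ.
Entropy balance on the reservoirs: −Q_H/T_H = -0.3015 kJ/K, +Q_C/T_C = 0.5396 kJ/K.
ΔS_univ = −Q_H/T_H + Q_C/T_C = 0.2381 kJ/K (> 0, since η = 0.234 < η_Carnot = 0.572).

ΔS_univ ≈ 0.2381 kJ/K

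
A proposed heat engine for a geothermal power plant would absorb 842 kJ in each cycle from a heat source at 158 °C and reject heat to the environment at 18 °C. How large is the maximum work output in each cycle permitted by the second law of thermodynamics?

T_H = 158 °C → 158 + 273.15 = 431.15 K.
T_C = 18 °C → 18 + 273.15 = 291.15 K.
By the Carnot theorem, η_max = 1 − T_C/T_H = 1 − 291.15/431.15 = 0.3247.
W_max = η_max · Q_H = 0.3247 × 842 = 273 kJ.

W_max ≈ 273 kJ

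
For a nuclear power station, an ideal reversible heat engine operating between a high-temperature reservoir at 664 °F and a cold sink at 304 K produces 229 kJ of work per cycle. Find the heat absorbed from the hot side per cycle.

T_H = 664 °F → (664 − 32) × 5/9 = 351.11 °C = 624.26 K.
The Carnot efficiency is η = 1 − T_C/T_H = 1 − 304.00/624.26 = 0.5130.
Q_H = W/η = 229/0.5130 = 446 kJ.

Q_H ≈ 446 kJ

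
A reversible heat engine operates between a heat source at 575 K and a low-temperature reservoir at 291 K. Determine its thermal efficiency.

η_rev = 1 − T_C/T_H = 1 − 291.00/575.00 = 0.494.

η ≈ 0.494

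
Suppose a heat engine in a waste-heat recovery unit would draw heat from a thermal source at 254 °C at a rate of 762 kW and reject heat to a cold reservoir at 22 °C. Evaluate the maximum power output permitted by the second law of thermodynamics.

T_H = 254 °C → 254 + 273.15 = 527.15 K.
T_C = 22 °C → 22 + 273.15 = 295.15 K.
The upper bound on efficiency is η_max = 1 − T_C/T_H = 1 − 295.15/527.15 = 0.4401.
W_max = η_max · Q_H = 0.4401 × 762 = 335 kW.

Ẇ_max ≈ 335 kW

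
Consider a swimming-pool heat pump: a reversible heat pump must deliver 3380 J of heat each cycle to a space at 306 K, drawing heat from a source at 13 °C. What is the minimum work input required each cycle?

W_in ≈ 219 J

T_C = 13 °C → 13 + 273.15 = 286.15 K.
COP_HP = T_H/(T_H − T_C) = 306.00/19.85 = 15.4156.
W = Q_H/COP_HP = 3380/15.4156 = 219 J.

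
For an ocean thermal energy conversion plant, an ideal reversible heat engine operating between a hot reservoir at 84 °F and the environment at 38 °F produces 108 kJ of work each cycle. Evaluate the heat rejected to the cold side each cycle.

Q_C ≈ 1170 kJ

T_H = 84 °F → (84 − 32) × 5/9 = 28.89 °C = 302.04 K.
T_C = 38 °F → (38 − 32) × 5/9 = 3.33 °C = 276.48 K.
Carnot efficiency: η = 1 − T_C/T_H = 1 − 276.48/302.04 = 0.0846.
Since Q_C/Q_H = T_C/T_H and Q_H = W/η, Q_C = W·T_C/(T_H − T_C) = 108 × 276.48/25.56 = 1170 kJ.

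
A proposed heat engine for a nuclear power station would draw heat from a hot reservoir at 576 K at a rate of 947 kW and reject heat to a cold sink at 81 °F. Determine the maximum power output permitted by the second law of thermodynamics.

Ẇ_max ≈ 453 kW

T_C = 81 °F → (81 − 32) × 5/9 = 27.22 °C = 300.37 K.
By the Carnot theorem, η_max = 1 − T_C/T_H = 1 − 300.37/576.00 = 0.4785.
W_max = η_max · Q_H = 0.4785 × 947 = 453 kW.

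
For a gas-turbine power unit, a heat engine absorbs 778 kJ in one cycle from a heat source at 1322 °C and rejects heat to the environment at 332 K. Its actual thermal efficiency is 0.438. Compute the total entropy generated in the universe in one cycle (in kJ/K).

T_H = 1322 °C → 1322 + 273.15 = 1595.15 K.
W = η·Q_H = 0.438 × 778 = 340.8 kJ, so Q_C = Q_H − W = 437.2 kJ.
The hot reservoir loses entropy Q_H/T_H = 778/1595.15 = 0.4877 kJ/K; the cold reservoir gains Q_C/T_C = 437.2/332.00 = 1.317 kJ/K.
ΔS_univ = −Q_H/T_H + Q_C/T_C = 0.829 kJ/K (> 0, since η = 0.438 < η_Carnot = 0.792).

ΔS_univ ≈ 0.829 kJ/K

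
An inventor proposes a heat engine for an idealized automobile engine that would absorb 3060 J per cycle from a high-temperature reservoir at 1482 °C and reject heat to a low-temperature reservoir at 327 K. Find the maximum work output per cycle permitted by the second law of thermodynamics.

T_H = 1482 °C → 1482 + 273.15 = 1755.15 K.
The upper bound on efficiency is η_max = 1 − T_C/T_H = 1 − 327.00/1755.15 = 0.8137.
W_max = η_max · Q_H = 0.8137 × 3060 = 2490 J.

W_max ≈ 2490 J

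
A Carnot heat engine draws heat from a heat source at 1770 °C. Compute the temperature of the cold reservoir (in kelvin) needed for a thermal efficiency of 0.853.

T_H = 1770 °C → 1770 + 273.15 = 2043.15 K.
From η = 1 − T_C/T_H, T_C = T_H·(1 − η) = 2043.15 × (1 − 0.853) = 300 K.

T_C ≈ 300 K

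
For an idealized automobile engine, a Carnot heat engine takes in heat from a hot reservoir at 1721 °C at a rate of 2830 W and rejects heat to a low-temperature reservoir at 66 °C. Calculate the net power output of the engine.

T_H = 1721 °C → 1721 + 273.15 = 1994.15 K.
T_C = 66 °C → 66 + 273.15 = 339.15 K.
η_rev = 1 − T_C/T_H = 1 − 339.15/1994.15 = 0.8299.
W = η·Q_H = 0.8299 × 2830 = 2350 W.

Ẇ ≈ 2350 W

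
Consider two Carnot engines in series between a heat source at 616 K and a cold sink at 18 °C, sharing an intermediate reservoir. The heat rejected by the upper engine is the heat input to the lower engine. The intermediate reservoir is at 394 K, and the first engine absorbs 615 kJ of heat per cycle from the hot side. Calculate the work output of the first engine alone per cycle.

W₁ ≈ 221.6 kJ

T_C = 18 °C → 18 + 273.15 = 291.15 K.
First-stage efficiency η₁ = 1 − T_m/T_H = 1 − 394.00/616.00 = 0.3604.
W₁ = η₁·Q_H = 0.3604 × 615 = 221.6 kJ.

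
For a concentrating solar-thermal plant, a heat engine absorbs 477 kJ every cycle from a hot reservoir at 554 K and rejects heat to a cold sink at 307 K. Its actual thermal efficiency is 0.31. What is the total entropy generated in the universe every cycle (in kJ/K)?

W = η·Q_H = 0.31 × 477 = 147.9 kJ, so Q_C = Q_H − W = 329.1 kJ.
Entropy balance on the reservoirs: −Q_H/T_H = -0.8610 kJ/K, +Q_C/T_C = 1.072 kJ/K.
ΔS_univ = −Q_H/T_H + Q_C/T_C = 0.211 kJ/K (> 0, since η = 0.31 < η_Carnot = 0.446).

ΔS_univ ≈ 0.211 kJ/K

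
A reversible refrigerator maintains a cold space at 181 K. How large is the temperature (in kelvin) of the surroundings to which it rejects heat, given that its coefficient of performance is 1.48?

T_H ≈ 303.3 K

COP_R = T_C/(T_H − T_C) ⇒ T_H = T_C·(1 + 1/COP_R) = 181.00 × (1 + 1/1.48) = 303.3 K.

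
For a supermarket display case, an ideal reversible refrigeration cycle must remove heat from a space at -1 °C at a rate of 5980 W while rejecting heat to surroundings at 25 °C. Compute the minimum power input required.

T_H = 25 °C → 25 + 273.15 = 298.15 K.
T_C = -1 °C → -1 + 273.15 = 272.15 K.
The reversible coefficient of performance is COP_R = T_C/(T_H − T_C) = 272.15/26.00 = 10.4673.
W = Q_C/COP_R = 5980/10.4673 = 571 W.

Ẇ_in ≈ 571 W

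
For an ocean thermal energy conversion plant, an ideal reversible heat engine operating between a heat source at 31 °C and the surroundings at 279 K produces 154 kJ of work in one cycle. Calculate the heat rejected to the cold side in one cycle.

T_H = 31 °C → 31 + 273.15 = 304.15 K.
The Carnot efficiency is η = 1 − T_C/T_H = 1 − 279.00/304.15 = 0.0827.
Since Q_C/Q_H = T_C/T_H and Q_H = W/η, Q_C = W·T_C/(T_H − T_C) = 154 × 279.00/25.15 = 1708 kJ.

Q_C ≈ 1708 kJ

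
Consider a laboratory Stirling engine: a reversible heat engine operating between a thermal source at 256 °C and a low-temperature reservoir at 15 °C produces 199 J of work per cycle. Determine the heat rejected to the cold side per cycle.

Q_C ≈ 237.9 J

T_H = 256 °C → 256 + 273.15 = 529.15 K.
T_C = 15 °C → 15 + 273.15 = 288.15 K.
For a reversible engine, η = 1 − T_C/T_H = 1 − 288.15/529.15 = 0.4554.
Since Q_C/Q_H = T_C/T_H and Q_H = W/η, Q_C = W·T_C/(T_H − T_C) = 199 × 288.15/241.00 = 237.9 J.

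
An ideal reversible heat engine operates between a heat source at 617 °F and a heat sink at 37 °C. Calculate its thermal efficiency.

η ≈ 0.481

T_H = 617 °F → (617 − 32) × 5/9 = 325.00 °C = 598.15 K.
T_C = 37 °C → 37 + 273.15 = 310.15 K.
Carnot efficiency: η = 1 − T_C/T_H = 1 − 310.15/598.15 = 0.481.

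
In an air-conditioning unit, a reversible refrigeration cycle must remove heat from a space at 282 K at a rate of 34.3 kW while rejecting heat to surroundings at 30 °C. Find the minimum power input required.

T_H = 30 °C → 30 + 273.15 = 303.15 K.
Carnot COP: COP_R = T_C/(T_H − T_C) = 282.00/21.15 = 13.3333.
W = Q_C/COP_R = 34.3/13.3333 = 2.57 kW.

Ẇ_in ≈ 2.57 kW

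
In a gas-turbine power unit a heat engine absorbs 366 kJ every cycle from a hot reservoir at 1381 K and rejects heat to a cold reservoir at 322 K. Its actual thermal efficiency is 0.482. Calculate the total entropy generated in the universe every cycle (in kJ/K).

ΔS_univ ≈ 0.324 kJ/K

W = η·Q_H = 0.482 × 366 = 176.4 kJ, so Q_C = Q_H − W = 189.6 kJ.
The hot reservoir loses entropy Q_H/T_H = 366/1381.00 = 0.2650 kJ/K; the cold reservoir gains Q_C/T_C = 189.6/322.00 = 0.5888 kJ/K.
ΔS_univ = −Q_H/T_H + Q_C/T_C = 0.324 kJ/K (> 0, since η = 0.482 < η_Carnot = 0.767).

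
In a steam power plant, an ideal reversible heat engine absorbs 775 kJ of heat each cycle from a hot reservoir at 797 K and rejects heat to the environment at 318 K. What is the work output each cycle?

The Carnot efficiency is η = 1 − T_C/T_H = 1 − 318.00/797.00 = 0.6010.
W = η·Q_H = 0.6010 × 775 = 465.8 kJ.

W ≈ 465.8 kJ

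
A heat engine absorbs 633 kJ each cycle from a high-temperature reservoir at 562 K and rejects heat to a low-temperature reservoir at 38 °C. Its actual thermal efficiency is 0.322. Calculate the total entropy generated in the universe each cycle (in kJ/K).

ΔS_univ ≈ 0.253 kJ/K

T_C = 38 °C → 38 + 273.15 = 311.15 K.
W = η·Q_H = 0.322 × 633 = 203.8 kJ, so Q_C = Q_H − W = 429.2 kJ.
The hot reservoir loses entropy Q_H/T_H = 633/562.00 = 1.126 kJ/K; the cold reservoir gains Q_C/T_C = 429.2/311.15 = 1.379 kJ/K.
ΔS_univ = −Q_H/T_H + Q_C/T_C = 0.253 kJ/K (> 0, since η = 0.322 < η_Carnot = 0.446).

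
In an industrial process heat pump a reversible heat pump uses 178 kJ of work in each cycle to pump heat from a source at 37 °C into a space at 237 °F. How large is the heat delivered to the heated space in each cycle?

Q_H ≈ 896 kJ

T_H = 237 °F → (237 − 32) × 5/9 = 113.89 °C = 387.04 K.
T_C = 37 °C → 37 + 273.15 = 310.15 K.
The Carnot heat-pump COP is COP_HP = T_H/(T_H − T_C) = 387.04/76.89 = 5.0337.
Q_H = COP_HP · W = 5.0337 × 178 = 896 kJ.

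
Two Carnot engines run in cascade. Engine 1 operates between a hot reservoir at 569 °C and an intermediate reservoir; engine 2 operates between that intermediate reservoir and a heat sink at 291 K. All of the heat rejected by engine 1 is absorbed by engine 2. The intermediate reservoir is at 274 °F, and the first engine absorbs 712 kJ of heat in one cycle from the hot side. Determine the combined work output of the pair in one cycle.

T_H = 569 °C → 569 + 273.15 = 842.15 K.
Two reversible stages in series are equivalent to a single Carnot engine between T_H and T_C, so η_total = 1 − T_C/T_H = 1 − 291.00/842.15 = 0.6545.
W_total = η_total · Q_H = 0.6545 × 712 = 466.0 kJ.

W_total ≈ 466.0 kJ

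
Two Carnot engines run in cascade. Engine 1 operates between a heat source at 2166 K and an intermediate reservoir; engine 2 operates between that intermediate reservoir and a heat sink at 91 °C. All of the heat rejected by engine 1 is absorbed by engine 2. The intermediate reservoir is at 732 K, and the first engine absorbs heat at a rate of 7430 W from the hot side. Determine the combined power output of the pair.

T_C = 91 °C → 91 + 273.15 = 364.15 K.
Two reversible stages in series are equivalent to a single Carnot engine between T_H and T_C, so η_total = 1 − T_C/T_H = 1 − 364.15/2166.00 = 0.8319.
W_total = η_total · Q_H = 0.8319 × 7430 = 6180 W.

Ẇ_total ≈ 6180 W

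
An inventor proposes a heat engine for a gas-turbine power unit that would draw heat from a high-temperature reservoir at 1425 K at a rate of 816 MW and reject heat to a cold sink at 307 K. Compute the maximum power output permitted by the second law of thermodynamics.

Ẇ_max ≈ 640 MW

The second-law ceiling is the Carnot efficiency, η_max = 1 − T_C/T_H = 1 − 307.00/1425.00 = 0.7846.
W_max = η_max · Q_H = 0.7846 × 816 = 640 MW.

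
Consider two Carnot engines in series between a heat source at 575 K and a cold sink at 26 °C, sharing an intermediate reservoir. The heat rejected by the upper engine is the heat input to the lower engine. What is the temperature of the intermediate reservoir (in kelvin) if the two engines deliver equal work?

T_C = 26 °C → 26 + 273.15 = 299.15 K.
For reversible stages Q_m = Q_H·(T_m/T_H). Setting W₁ = Q_H(1 − T_m/T_H) equal to W₂ = Q_m(1 − T_C/T_m) = Q_H·(T_m − T_C)/T_H gives T_H − T_m = T_m − T_C, so T_m = (T_H + T_C)/2 = (575.00 + 299.15)/2 = 437 K.

T_m ≈ 437 K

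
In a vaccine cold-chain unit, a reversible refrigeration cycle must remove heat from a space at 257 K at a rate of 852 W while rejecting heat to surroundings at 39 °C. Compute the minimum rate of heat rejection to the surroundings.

T_H = 39 °C → 39 + 273.15 = 312.15 K.
For a reversible cycle Q_H/Q_C = T_H/T_C, so Q_H = Q_C·T_H/T_C = 852 × 312.15/257.00 = 1030 W.

Q̇_H ≈ 1030 W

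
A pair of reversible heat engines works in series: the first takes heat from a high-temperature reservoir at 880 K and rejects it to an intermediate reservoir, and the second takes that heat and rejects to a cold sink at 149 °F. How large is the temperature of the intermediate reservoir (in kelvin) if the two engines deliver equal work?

T_m ≈ 609 K

T_C = 149 °F → (149 − 32) × 5/9 = 65.00 °C = 338.15 K.
For reversible stages Q_m = Q_H·(T_m/T_H). Setting W₁ = Q_H(1 − T_m/T_H) equal to W₂ = Q_m(1 − T_C/T_m) = Q_H·(T_m − T_C)/T_H gives T_H − T_m = T_m − T_C, so T_m = (T_H + T_C)/2 = (880.00 + 338.15)/2 = 609 K.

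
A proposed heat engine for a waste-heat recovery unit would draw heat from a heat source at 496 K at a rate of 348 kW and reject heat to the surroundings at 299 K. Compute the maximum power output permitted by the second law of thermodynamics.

Ẇ_max ≈ 138 kW

The upper bound on efficiency is η_max = 1 − T_C/T_H = 1 − 299.00/496.00 = 0.3972.
W_max = η_max · Q_H = 0.3972 × 348 = 138 kW.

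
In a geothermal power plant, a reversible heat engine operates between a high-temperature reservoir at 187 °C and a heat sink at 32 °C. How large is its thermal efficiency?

η ≈ 0.337

T_H = 187 °C → 187 + 273.15 = 460.15 K.
T_C = 32 °C → 32 + 273.15 = 305.15 K.
η_rev = 1 − T_C/T_H = 1 − 305.15/460.15 = 0.337.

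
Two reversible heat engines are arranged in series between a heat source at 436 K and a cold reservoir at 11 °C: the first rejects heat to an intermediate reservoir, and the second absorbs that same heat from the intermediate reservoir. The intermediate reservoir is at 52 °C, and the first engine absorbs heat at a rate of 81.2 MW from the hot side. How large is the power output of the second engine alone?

T_C = 11 °C → 11 + 273.15 = 284.15 K.
T_m = 52 °C → 52 + 273.15 = 325.15 K.
Heat entering the second stage: Q_m = Q_H·(T_m/T_H) = 81.2 × 325.15/436.00 = 60.6 MW.
Second-stage efficiency η₂ = 1 − T_C/T_m = 1 − 284.15/325.15 = 0.1261, so W₂ = η₂·Q_m = 7.64 MW.

Ẇ₂ ≈ 7.64 MW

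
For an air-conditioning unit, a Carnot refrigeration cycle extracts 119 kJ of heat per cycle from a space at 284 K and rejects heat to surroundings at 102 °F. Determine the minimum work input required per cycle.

W_in ≈ 11.75 kJ

T_H = 102 °F → (102 − 32) × 5/9 = 38.89 °C = 312.04 K.
Carnot COP: COP_R = T_C/(T_H − T_C) = 284.00/28.04 = 10.1288.
W = Q_C/COP_R = 119/10.1288 = 11.75 kJ.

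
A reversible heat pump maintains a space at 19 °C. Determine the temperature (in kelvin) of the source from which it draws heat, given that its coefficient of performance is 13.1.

T_H = 19 °C → 19 + 273.15 = 292.15 K.
COP_HP = T_H/(T_H − T_C) ⇒ T_C = T_H·(COP_HP − 1)/COP_HP = 292.15 × (13.1 − 1)/13.1 = 270 K.

T_C ≈ 270 K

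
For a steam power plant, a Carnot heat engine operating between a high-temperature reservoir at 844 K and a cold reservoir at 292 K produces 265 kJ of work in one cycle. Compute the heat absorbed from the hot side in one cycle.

Q_H ≈ 405 kJ

η_rev = 1 − T_C/T_H = 1 − 292.00/844.00 = 0.6540.
Q_H = W/η = 265/0.6540 = 405 kJ.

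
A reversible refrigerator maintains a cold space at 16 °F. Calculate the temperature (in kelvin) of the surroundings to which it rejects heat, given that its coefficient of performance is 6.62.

T_C = 16 °F → (16 − 32) × 5/9 = -8.89 °C = 264.26 K.
COP_R = T_C/(T_H − T_C) ⇒ T_H = T_C·(1 + 1/COP_R) = 264.26 × (1 + 1/6.62) = 304 K.

T_H ≈ 304 K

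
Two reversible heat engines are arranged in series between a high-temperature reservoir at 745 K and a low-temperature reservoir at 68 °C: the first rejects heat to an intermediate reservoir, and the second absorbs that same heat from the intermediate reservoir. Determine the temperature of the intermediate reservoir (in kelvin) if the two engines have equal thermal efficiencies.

T_m ≈ 504 K

T_C = 68 °C → 68 + 273.15 = 341.15 K.
Equal efficiencies require 1 − T_m/T_H = 1 − T_C/T_m, i.e. T_m/T_H = T_C/T_m, so T_m = √(T_H·T_C) = √(745.00 × 341.15) = 504 K.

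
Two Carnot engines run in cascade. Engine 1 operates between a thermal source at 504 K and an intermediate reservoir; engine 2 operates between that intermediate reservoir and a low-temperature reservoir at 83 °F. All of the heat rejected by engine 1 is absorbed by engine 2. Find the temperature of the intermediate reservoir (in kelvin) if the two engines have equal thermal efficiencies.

T_C = 83 °F → (83 − 32) × 5/9 = 28.33 °C = 301.48 K.
Equal efficiencies require 1 − T_m/T_H = 1 − T_C/T_m, i.e. T_m/T_H = T_C/T_m, so T_m = √(T_H·T_C) = √(504.00 × 301.48) = 390 K.

T_m ≈ 390 K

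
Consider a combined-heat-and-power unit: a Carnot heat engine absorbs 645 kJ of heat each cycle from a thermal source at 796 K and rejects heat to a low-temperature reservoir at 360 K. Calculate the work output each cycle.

Carnot efficiency: η = 1 − T_C/T_H = 1 − 360.00/796.00 = 0.5477.
W = η·Q_H = 0.5477 × 645 = 353 kJ.

W ≈ 353 kJ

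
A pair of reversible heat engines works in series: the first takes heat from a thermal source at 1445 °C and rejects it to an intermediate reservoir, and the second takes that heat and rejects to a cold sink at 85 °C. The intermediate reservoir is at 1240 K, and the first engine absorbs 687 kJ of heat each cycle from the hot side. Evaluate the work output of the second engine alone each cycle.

W₂ ≈ 353 kJ

T_H = 1445 °C → 1445 + 273.15 = 1718.15 K.
T_C = 85 °C → 85 + 273.15 = 358.15 K.
Heat entering the second stage: Q_m = Q_H·(T_m/T_H) = 687 × 1240.00/1718.15 = 496 kJ.
Second-stage efficiency η₂ = 1 − T_C/T_m = 1 − 358.15/1240.00 = 0.7112, so W₂ = η₂·Q_m = 353 kJ.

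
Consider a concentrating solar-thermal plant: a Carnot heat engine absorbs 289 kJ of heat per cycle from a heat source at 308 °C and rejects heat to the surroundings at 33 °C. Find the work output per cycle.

W ≈ 136.8 kJ

T_H = 308 °C → 308 + 273.15 = 581.15 K.
T_C = 33 °C → 33 + 273.15 = 306.15 K.
The Carnot efficiency is η = 1 − T_C/T_H = 1 − 306.15/581.15 = 0.4732.
W = η·Q_H = 0.4732 × 289 = 136.8 kJ.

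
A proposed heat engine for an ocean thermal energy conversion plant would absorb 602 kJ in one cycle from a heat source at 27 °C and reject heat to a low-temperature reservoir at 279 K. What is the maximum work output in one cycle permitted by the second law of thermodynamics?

T_H = 27 °C → 27 + 273.15 = 300.15 K.
The upper bound on efficiency is η_max = 1 − T_C/T_H = 1 − 279.00/300.15 = 0.0705.
W_max = η_max · Q_H = 0.0705 × 602 = 42.4 kJ.

W_max ≈ 42.4 kJ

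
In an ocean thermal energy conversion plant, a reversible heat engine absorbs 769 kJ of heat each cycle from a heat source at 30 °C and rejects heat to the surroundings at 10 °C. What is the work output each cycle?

W ≈ 50.73 kJ

T_H = 30 °C → 30 + 273.15 = 303.15 K.
T_C = 10 °C → 10 + 273.15 = 283.15 K.
Since the cycle is reversible, η = 1 − T_C/T_H = 1 − 283.15/303.15 = 0.0660.
W = η·Q_H = 0.0660 × 769 = 50.73 kJ.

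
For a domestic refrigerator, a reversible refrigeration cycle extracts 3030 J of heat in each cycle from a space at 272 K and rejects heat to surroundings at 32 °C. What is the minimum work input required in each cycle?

T_H = 32 °C → 32 + 273.15 = 305.15 K.
For a reversible refrigerator, COP_R = T_C/(T_H − T_C) = 272.00/33.15 = 8.2051.
W = Q_C/COP_R = 3030/8.2051 = 369 J.

W_in ≈ 369 J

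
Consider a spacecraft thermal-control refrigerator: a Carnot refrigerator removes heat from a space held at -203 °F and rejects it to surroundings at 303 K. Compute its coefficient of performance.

T_C = -203 °F → (-203 − 32) × 5/9 = -130.56 °C = 142.59 K.
Carnot COP: COP_R = T_C/(T_H − T_C) = 142.59/(303.00 − 142.59) = 0.8890.

COP_R ≈ 0.8890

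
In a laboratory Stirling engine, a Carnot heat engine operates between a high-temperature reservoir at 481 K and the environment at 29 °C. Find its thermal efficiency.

T_C = 29 °C → 29 + 273.15 = 302.15 K.
Carnot efficiency: η = 1 − T_C/T_H = 1 − 302.15/481.00 = 0.3718.

η ≈ 0.3718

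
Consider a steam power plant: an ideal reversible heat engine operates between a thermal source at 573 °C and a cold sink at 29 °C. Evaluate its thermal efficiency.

η ≈ 0.643

T_H = 573 °C → 573 + 273.15 = 846.15 K.
T_C = 29 °C → 29 + 273.15 = 302.15 K.
For a reversible engine, η = 1 − T_C/T_H = 1 − 302.15/846.15 = 0.643.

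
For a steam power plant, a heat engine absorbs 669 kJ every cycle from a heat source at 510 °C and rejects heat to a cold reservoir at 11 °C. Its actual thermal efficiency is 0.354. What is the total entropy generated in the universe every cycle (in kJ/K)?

ΔS_univ ≈ 0.667 kJ/K

T_H = 510 °C → 510 + 273.15 = 783.15 K.
T_C = 11 °C → 11 + 273.15 = 284.15 K.
W = η·Q_H = 0.354 × 669 = 236.8 kJ, so Q_C = Q_H − W = 432.2 kJ.
Reservoir entropy changes: ΔS_H = −Q_H/T_H = −669/783.15 = -0.8542 kJ/K and ΔS_C = +Q_C/T_C = 432.2/284.15 = 1.521 kJ/K.
ΔS_univ = −Q_H/T_H + Q_C/T_C = 0.667 kJ/K (> 0, since η = 0.354 < η_Carnot = 0.637).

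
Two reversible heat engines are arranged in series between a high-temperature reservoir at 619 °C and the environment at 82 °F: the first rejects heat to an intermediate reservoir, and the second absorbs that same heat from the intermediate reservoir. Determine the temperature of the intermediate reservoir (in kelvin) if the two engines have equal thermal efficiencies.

T_H = 619 °C → 619 + 273.15 = 892.15 K.
T_C = 82 °F → (82 − 32) × 5/9 = 27.78 °C = 300.93 K.
Equal efficiencies require 1 − T_m/T_H = 1 − T_C/T_m, i.e. T_m/T_H = T_C/T_m, so T_m = √(T_H·T_C) = √(892.15 × 300.93) = 518 K.

T_m ≈ 518 K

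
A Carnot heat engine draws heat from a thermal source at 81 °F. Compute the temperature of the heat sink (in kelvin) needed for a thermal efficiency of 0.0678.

T_H = 81 °F → (81 − 32) × 5/9 = 27.22 °C = 300.37 K.
From η = 1 − T_C/T_H, T_C = T_H·(1 − η) = 300.37 × (1 − 0.0678) = 280 K.

T_C ≈ 280 K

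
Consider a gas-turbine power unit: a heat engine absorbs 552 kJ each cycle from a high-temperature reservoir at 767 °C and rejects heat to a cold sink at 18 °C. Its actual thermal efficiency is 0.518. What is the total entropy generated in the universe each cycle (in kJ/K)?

T_H = 767 °C → 767 + 273.15 = 1040.15 K.
T_C = 18 °C → 18 + 273.15 = 291.15 K.
W = η·Q_H = 0.518 × 552 = 285.9 kJ, so Q_C = Q_H − W = 266.1 kJ.
Reservoir entropy changes: ΔS_H = −Q_H/T_H = −552/1040.15 = -0.5307 kJ/K and ΔS_C = +Q_C/T_C = 266.1/291.15 = 0.9138 kJ/K.
ΔS_univ = −Q_H/T_H + Q_C/T_C = 0.383 kJ/K (> 0, since η = 0.518 < η_Carnot = 0.720).

ΔS_univ ≈ 0.383 kJ/K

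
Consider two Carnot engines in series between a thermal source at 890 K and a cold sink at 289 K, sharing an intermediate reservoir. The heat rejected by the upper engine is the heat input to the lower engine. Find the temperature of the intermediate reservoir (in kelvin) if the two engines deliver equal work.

T_m ≈ 590 K

For reversible stages Q_m = Q_H·(T_m/T_H). Setting W₁ = Q_H(1 − T_m/T_H) equal to W₂ = Q_m(1 − T_C/T_m) = Q_H·(T_m − T_C)/T_H gives T_H − T_m = T_m − T_C, so T_m = (T_H + T_C)/2 = (890.00 + 289.00)/2 = 590 K.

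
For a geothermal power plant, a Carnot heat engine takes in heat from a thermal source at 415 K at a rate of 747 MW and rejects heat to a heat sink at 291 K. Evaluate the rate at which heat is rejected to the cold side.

η_rev = 1 − T_C/T_H = 1 − 291.00/415.00 = 0.2988.
For a reversible cycle Q_C/Q_H = T_C/T_H, so Q_C = 747 × 291.00/415.00 = 523.8 MW.

Q̇_C ≈ 523.8 MW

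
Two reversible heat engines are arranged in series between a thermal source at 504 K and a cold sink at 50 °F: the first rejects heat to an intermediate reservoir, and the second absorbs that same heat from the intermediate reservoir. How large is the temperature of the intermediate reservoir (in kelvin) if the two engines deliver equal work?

T_m ≈ 394 K

T_C = 50 °F → (50 − 32) × 5/9 = 10.00 °C = 283.15 K.
For reversible stages Q_m = Q_H·(T_m/T_H). Setting W₁ = Q_H(1 − T_m/T_H) equal to W₂ = Q_m(1 − T_C/T_m) = Q_H·(T_m − T_C)/T_H gives T_H − T_m = T_m − T_C, so T_m = (T_H + T_C)/2 = (504.00 + 283.15)/2 = 394 K.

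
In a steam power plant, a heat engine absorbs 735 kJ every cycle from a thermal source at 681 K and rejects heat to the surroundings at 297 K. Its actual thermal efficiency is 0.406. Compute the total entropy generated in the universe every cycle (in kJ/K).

ΔS_univ ≈ 0.391 kJ/K

W = η·Q_H = 0.406 × 735 = 298.4 kJ, so Q_C = Q_H − W = 436.6 kJ.
Reservoir entropy changes: ΔS_H = −Q_H/T_H = −735/681.00 = -1.079 kJ/K and ΔS_C = +Q_C/T_C = 436.6/297.00 = 1.470 kJ/K.
ΔS_univ = −Q_H/T_H + Q_C/T_C = 0.391 kJ/K (> 0, since η = 0.406 < η_Carnot = 0.564).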